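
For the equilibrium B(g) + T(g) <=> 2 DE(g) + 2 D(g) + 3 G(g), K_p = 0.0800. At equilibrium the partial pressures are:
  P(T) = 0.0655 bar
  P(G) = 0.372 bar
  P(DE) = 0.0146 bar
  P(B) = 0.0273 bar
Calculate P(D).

At equilibrium, K_p = P(DE)²·P(D)²·P(G)³ / (P(B)·P(T)) = 0.0800.
(0.0146)²·(P(D))²·(0.372)³ / ((0.0273)·(0.0655)) = 0.0800
P(D)² = 13.0 ⇒ P(D) = 3.61 bar

P(D) = 3.61 bar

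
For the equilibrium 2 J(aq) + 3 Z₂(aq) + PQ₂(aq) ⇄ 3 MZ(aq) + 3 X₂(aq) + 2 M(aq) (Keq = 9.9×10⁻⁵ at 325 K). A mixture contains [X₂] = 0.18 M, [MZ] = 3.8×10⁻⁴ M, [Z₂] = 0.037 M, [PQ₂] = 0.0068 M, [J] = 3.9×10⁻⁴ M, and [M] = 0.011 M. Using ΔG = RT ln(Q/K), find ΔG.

Q = [MZ]³·[X₂]³·[M]² / ([J]²·[Z₂]³·[PQ₂]) = (3.8×10⁻⁴)³·(0.18)³·(0.011)² / ((3.9×10⁻⁴)²·(0.037)³·(0.0068)) = 7.39×10⁻⁴
ΔG = RT ln(Q/Keq) = (8.314 J mol⁻¹ K⁻¹)(325 K) × ln(7.39×10⁻⁴/9.9×10⁻⁵)
   = (2.702 kJ/mol)(2.010) = 5.43 kJ/mol
ΔG > 0, so the forward reaction is non-spontaneous (proceeds in reverse).

ΔG = 5.43 kJ/mol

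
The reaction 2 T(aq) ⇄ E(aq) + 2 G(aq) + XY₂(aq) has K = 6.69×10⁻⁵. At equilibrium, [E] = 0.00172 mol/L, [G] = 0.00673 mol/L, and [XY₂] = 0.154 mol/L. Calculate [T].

[T] = 0.0134 mol/L

At equilibrium, K = [E]·[G]²·[XY₂] / [T]² = 6.69×10⁻⁵.
(0.00172)·(0.00673)²·(0.154) / ([T])² = 6.69×10⁻⁵
[T]² = 1.79×10⁻⁴ ⇒ [T] = 0.0134 mol/L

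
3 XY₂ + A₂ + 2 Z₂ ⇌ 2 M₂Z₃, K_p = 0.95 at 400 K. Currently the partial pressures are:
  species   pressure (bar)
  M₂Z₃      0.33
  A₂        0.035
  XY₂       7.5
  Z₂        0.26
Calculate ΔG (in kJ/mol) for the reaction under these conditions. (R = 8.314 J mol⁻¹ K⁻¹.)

ΔG = -7.20 kJ/mol

Q_p = P(M₂Z₃)² / (P(XY₂)³·P(A₂)·P(Z₂)²) = (0.33)² / ((7.5)³·(0.035)·(0.26)²) = 0.109
ΔG = RT ln(Q_p/K_p) = (8.314 J mol⁻¹ K⁻¹)(400 K) × ln(0.109/0.95)
   = (3.326 kJ/mol)(-2.165) = -7.20 kJ/mol
ΔG < 0, so the forward reaction is spontaneous (proceeds forward).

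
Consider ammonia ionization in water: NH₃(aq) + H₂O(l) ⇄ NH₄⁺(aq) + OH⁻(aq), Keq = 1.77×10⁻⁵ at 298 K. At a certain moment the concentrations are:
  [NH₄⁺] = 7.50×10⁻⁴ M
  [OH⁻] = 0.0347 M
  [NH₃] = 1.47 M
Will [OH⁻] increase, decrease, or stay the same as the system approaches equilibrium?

stay the same

(H₂O is a pure liquid — omitted from Q.)
Q = [NH₄⁺]·[OH⁻] / [NH₃] = (7.50×10⁻⁴)·(0.0347) / (1.47) = 1.77×10⁻⁵
Q = 1.77×10⁻⁵ = Keq; the system is at equilibrium.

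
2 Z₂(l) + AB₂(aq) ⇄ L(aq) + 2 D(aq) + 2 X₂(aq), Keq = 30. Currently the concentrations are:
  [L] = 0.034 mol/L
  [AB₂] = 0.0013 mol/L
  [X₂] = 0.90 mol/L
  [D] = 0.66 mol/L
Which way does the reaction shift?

forward (toward products)

(Z₂ is a pure liquid — omitted from Q.)
Q = [L]·[D]²·[X₂]² / [AB₂] = (0.034)·(0.66)²·(0.90)² / (0.0013) = 9.2
Q = 9.2 < Keq = 30, so the forward reaction proceeds.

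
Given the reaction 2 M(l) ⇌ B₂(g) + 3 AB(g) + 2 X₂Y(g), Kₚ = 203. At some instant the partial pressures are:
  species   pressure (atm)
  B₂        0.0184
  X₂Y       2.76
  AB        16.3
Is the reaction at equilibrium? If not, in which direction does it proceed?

(M is a pure liquid — omitted from Qₚ.)
Qₚ = P(B₂)·P(AB)³·P(X₂Y)² = (0.0184)·(16.3)³·(2.76)² = 607
Qₚ = 607 > Kₚ = 203, so the reverse reaction proceeds.

to the left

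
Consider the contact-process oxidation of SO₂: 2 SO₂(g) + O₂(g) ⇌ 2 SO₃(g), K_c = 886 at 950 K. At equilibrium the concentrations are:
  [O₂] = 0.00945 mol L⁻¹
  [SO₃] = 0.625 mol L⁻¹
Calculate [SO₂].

[SO₂] = 0.216 mol L⁻¹

At equilibrium, K_c = [SO₃]² / ([SO₂]²·[O₂]) = 886.
(0.625)² / (([SO₂])²·(0.00945)) = 886
[SO₂]² = 0.0467 ⇒ [SO₂] = 0.216 mol L⁻¹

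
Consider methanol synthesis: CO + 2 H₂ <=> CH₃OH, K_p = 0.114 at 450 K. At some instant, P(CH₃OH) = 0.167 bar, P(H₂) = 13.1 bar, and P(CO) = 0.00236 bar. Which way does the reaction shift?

in the reverse direction

Q_p = P(CH₃OH) / (P(CO)·P(H₂)²) = (0.167) / ((0.00236)·(13.1)²) = 0.412
Q_p = 0.412 > K_p = 0.114, so the reverse reaction proceeds.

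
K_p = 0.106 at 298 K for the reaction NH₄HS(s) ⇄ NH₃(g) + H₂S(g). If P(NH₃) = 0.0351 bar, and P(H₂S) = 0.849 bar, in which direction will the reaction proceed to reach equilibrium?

forward (toward products)

(NH₄HS is a pure solid — omitted from Q_p.)
Q_p = P(NH₃)·P(H₂S) = (0.0351)·(0.849) = 0.0298
Q_p = 0.0298 < K_p = 0.106, so the forward reaction proceeds.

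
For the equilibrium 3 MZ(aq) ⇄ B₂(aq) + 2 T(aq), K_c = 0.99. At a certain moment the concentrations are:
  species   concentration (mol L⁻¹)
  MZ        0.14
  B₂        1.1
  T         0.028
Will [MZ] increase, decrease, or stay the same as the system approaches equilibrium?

Q_c = [B₂]·[T]² / [MZ]³ = (1.1)·(0.028)² / (0.14)³ = 0.31
Q_c = 0.31 < K_c = 0.99: net forward reaction.
MZ is a reactant, so it decreases.

decrease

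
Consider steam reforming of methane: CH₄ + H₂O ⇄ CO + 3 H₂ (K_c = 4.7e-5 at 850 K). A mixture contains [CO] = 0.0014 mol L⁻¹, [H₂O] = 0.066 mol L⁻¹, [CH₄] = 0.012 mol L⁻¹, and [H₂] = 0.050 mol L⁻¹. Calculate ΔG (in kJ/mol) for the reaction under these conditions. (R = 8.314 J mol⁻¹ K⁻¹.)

Q_c = [CO]·[H₂]³ / ([CH₄]·[H₂O]) = (0.0014)·(0.050)³ / ((0.012)·(0.066)) = 2.21e-4
ΔG = RT ln(Q_c/K_c) = (8.314 J mol⁻¹ K⁻¹)(850 K) × ln(2.21e-4/4.7e-5)
   = (7.067 kJ/mol)(1.548) = 10.9 kJ/mol
ΔG > 0, so the forward reaction is non-spontaneous (proceeds in reverse).

ΔG = 10.9 kJ/mol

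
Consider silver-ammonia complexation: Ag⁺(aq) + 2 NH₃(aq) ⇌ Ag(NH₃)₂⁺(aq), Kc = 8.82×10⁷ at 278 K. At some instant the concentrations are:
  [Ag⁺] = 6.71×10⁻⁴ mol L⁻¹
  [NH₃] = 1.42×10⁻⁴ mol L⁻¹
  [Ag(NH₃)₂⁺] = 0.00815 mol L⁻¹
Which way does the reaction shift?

Qc = [Ag(NH₃)₂⁺] / ([Ag⁺]·[NH₃]²) = (0.00815) / ((6.71×10⁻⁴)·(1.42×10⁻⁴)²) = 6.02×10⁸
Qc = 6.02×10⁸ > Kc = 8.82×10⁷, so the reverse reaction proceeds.

to the left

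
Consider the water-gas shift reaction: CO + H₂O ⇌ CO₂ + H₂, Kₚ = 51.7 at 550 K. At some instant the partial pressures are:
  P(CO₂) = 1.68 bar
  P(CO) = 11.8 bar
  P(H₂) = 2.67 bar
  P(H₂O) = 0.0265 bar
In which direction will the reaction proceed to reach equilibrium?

forward (toward products)

Qₚ = P(CO₂)·P(H₂) / (P(CO)·P(H₂O)) = (1.68)·(2.67) / ((11.8)·(0.0265)) = 14.3
Qₚ = 14.3 < Kₚ = 51.7, so the forward reaction proceeds.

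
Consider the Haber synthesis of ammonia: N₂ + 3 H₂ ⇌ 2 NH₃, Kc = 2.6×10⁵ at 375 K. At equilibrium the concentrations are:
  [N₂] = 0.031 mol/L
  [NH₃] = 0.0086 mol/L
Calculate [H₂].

At equilibrium, Kc = [NH₃]² / ([N₂]·[H₂]³) = 2.6×10⁵.
(0.0086)² / ((0.031)·([H₂])³) = 2.6×10⁵
[H₂]³ = 9.18×10⁻⁹ ⇒ [H₂] = 0.0021 mol/L

[H₂] = 0.0021 mol/L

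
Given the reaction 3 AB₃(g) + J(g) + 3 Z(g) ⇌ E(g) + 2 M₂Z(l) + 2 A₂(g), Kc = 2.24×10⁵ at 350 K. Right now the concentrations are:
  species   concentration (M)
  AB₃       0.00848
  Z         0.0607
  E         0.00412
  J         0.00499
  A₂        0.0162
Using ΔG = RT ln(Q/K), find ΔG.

(M₂Z is a pure liquid — omitted from Qc.)
Qc = [E]·[A₂]² / ([AB₃]³·[J]·[Z]³) = (0.00412)·(0.0162)² / ((0.00848)³·(0.00499)·(0.0607)³) = 1.59×10⁶
ΔG = RT ln(Qc/Kc) = (8.314 J mol⁻¹ K⁻¹)(350 K) × ln(1.59×10⁶/2.24×10⁵)
   = (2.910 kJ/mol)(1.960) = 5.70 kJ/mol
ΔG > 0, so the forward reaction is non-spontaneous (proceeds in reverse).

ΔG = 5.70 kJ/mol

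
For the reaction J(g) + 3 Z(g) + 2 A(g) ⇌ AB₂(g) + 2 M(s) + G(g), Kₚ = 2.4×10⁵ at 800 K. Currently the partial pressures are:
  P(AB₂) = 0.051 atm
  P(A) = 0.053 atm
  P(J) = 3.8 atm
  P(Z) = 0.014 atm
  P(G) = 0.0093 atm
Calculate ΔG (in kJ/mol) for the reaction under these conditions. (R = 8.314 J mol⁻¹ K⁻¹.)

ΔG = -17.9 kJ/mol

(M is a pure solid — omitted from Qₚ.)
Qₚ = P(AB₂)·P(G) / (P(J)·P(Z)³·P(A)²) = (0.051)·(0.0093) / ((3.8)·(0.014)³·(0.053)²) = 16200
ΔG = RT ln(Qₚ/Kₚ) = (8.314 J mol⁻¹ K⁻¹)(800 K) × ln(16200/2.4×10⁵)
   = (6.651 kJ/mol)(-2.696) = -17.9 kJ/mol
ΔG < 0, so the forward reaction is spontaneous (proceeds forward).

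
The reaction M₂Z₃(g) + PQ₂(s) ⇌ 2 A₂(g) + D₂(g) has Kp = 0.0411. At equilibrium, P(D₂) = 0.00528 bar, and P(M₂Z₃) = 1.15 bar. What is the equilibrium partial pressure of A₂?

P(A₂) = 2.99 bar

(PQ₂ is a pure solid — omitted from Kp.)
At equilibrium, Kp = P(A₂)²·P(D₂) / P(M₂Z₃) = 0.0411.
(P(A₂))²·(0.00528) / (1.15) = 0.0411
P(A₂)² = 8.95 ⇒ P(A₂) = 2.99 bar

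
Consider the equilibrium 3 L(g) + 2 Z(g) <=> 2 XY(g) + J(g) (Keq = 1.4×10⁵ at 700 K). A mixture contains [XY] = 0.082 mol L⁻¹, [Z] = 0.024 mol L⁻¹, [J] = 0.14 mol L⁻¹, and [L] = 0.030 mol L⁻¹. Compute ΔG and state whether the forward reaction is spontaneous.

ΔG = -4.88 kJ/mol; the forward reaction is spontaneous

Q = [XY]²·[J] / ([L]³·[Z]²) = (0.082)²·(0.14) / ((0.030)³·(0.024)²) = 60500
ΔG = RT ln(Q/Keq) = (8.314 J mol⁻¹ K⁻¹)(700 K) × ln(60500/1.4×10⁵)
   = (5.820 kJ/mol)(-0.8390) = -4.88 kJ/mol
ΔG < 0, so the forward reaction is spontaneous (proceeds forward).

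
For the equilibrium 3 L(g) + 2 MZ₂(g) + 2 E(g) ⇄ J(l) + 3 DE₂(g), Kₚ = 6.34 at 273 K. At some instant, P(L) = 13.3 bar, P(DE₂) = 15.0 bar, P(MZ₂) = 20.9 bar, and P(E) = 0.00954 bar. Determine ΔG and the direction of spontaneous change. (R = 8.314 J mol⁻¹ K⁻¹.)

(J is a pure liquid — omitted from Qₚ.)
Qₚ = P(DE₂)³ / (P(L)³·P(MZ₂)²·P(E)²) = (15.0)³ / ((13.3)³·(20.9)²·(0.00954)²) = 36.1
ΔG = RT ln(Qₚ/Kₚ) = (8.314 J mol⁻¹ K⁻¹)(273 K) × ln(36.1/6.34)
   = (2.270 kJ/mol)(1.739) = 3.95 kJ/mol
ΔG > 0, so the forward reaction is non-spontaneous (proceeds in reverse).

ΔG = 3.95 kJ/mol; the forward reaction is non-spontaneous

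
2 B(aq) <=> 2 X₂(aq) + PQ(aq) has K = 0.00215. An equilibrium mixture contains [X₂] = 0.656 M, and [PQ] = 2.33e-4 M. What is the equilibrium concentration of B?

[B] = 0.216 M

At equilibrium, K = [X₂]²·[PQ] / [B]² = 0.00215.
(0.656)²·(2.33e-4) / ([B])² = 0.00215
[B]² = 0.0466 ⇒ [B] = 0.216 M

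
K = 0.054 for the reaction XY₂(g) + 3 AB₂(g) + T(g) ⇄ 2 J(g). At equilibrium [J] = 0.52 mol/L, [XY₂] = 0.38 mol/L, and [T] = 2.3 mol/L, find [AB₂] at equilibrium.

[AB₂] = 1.8 mol/L

At equilibrium, K = [J]² / ([XY₂]·[AB₂]³·[T]) = 0.054.
(0.52)² / ((0.38)·([AB₂])³·(2.3)) = 0.054
[AB₂]³ = 5.73 ⇒ [AB₂] = 1.8 mol/L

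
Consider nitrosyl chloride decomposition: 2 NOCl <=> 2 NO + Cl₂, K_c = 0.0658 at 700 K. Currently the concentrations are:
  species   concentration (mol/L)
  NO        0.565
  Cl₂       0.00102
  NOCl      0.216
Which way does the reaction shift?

Q_c = [NO]²·[Cl₂] / [NOCl]² = (0.565)²·(0.00102) / (0.216)² = 0.00698
Q_c = 0.00698 < K_c = 0.0658, so the forward reaction proceeds.

forward (toward products)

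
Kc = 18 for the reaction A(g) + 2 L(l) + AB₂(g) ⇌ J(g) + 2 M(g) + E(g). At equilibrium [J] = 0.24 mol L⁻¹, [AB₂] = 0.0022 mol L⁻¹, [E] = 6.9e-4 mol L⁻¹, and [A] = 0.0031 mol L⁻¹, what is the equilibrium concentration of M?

(L is a pure liquid — omitted from Kc.)
At equilibrium, Kc = [J]·[M]²·[E] / ([A]·[AB₂]) = 18.
(0.24)·([M])²·(6.9e-4) / ((0.0031)·(0.0022)) = 18
[M]² = 0.741 ⇒ [M] = 0.86 mol L⁻¹

[M] = 0.86 mol L⁻¹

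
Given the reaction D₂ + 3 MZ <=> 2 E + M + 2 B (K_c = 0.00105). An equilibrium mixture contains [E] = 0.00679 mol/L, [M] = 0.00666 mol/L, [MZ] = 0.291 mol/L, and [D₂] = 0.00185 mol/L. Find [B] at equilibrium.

At equilibrium, K_c = [E]²·[M]·[B]² / ([D₂]·[MZ]³) = 0.00105.
(0.00679)²·(0.00666)·([B])² / ((0.00185)·(0.291)³) = 0.00105
[B]² = 0.156 ⇒ [B] = 0.395 mol/L

[B] = 0.395 mol/L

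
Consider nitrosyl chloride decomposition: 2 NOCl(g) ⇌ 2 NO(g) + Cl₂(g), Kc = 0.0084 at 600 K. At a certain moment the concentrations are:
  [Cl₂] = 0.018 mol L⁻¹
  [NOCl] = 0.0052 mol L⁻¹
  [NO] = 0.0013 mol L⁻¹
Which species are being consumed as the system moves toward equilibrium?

Qc = [NO]²·[Cl₂] / [NOCl]² = (0.0013)²·(0.018) / (0.0052)² = 0.0011
Qc = 0.0011 < Kc = 0.0084: net forward reaction.

NOCl (reactants)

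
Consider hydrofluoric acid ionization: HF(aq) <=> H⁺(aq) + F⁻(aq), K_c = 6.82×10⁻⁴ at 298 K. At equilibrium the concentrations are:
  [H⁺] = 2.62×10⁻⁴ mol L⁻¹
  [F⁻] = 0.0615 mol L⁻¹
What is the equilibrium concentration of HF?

[HF] = 0.0236 mol L⁻¹

At equilibrium, K_c = [H⁺]·[F⁻] / [HF] = 6.82×10⁻⁴.
(2.62×10⁻⁴)·(0.0615) / ([HF]) = 6.82×10⁻⁴
[HF] = 0.0236 mol L⁻¹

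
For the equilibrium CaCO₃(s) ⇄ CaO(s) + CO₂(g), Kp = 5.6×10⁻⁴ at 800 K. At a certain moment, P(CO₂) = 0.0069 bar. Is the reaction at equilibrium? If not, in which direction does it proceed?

in the reverse direction

(CaCO₃, CaO are pure solids — omitted from Qp.)
Qp = P(CO₂) = 0.0069
Qp = 0.0069 > Kp = 5.6×10⁻⁴, so the reverse reaction proceeds.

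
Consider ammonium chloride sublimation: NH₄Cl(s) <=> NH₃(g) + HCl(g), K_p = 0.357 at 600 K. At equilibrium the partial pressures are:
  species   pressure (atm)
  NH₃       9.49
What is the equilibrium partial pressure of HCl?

(NH₄Cl is a pure solid — omitted from K_p.)
At equilibrium, K_p = P(NH₃)·P(HCl) = 0.357.
(9.49)·(P(HCl)) = 0.357
P(HCl) = 0.0376 atm

P(HCl) = 0.0376 atm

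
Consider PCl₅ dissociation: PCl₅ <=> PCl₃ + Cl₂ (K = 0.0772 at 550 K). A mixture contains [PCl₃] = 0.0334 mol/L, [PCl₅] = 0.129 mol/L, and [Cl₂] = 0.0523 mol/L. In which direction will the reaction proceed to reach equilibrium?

Q = [PCl₃]·[Cl₂] / [PCl₅] = (0.0334)·(0.0523) / (0.129) = 0.0135
Q = 0.0135 < K = 0.0772, so the forward reaction proceeds.

toward products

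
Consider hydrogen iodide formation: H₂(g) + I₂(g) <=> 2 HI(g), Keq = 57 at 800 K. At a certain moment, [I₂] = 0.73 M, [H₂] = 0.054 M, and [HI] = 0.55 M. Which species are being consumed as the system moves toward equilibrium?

Q = [HI]² / ([H₂]·[I₂]) = (0.55)² / ((0.054)·(0.73)) = 7.7
Q = 7.7 < Keq = 57: net forward reaction.

H₂, I₂ (reactants)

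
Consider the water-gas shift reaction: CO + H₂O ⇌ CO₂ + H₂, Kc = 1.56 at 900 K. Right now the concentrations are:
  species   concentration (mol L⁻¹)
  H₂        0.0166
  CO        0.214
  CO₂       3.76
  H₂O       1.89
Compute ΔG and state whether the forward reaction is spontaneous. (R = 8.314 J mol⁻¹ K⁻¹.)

Qc = [CO₂]·[H₂] / ([CO]·[H₂O]) = (3.76)·(0.0166) / ((0.214)·(1.89)) = 0.154
ΔG = RT ln(Qc/Kc) = (8.314 J mol⁻¹ K⁻¹)(900 K) × ln(0.154/1.56)
   = (7.483 kJ/mol)(-2.315) = -17.3 kJ/mol
ΔG < 0, so the forward reaction is spontaneous (proceeds forward).

ΔG = -17.3 kJ/mol; the forward reaction is spontaneous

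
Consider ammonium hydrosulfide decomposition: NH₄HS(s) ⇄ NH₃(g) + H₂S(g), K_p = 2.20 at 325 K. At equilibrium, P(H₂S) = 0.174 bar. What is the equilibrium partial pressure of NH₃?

(NH₄HS is a pure solid — omitted from K_p.)
At equilibrium, K_p = P(NH₃)·P(H₂S) = 2.20.
(P(NH₃))·(0.174) = 2.20
P(NH₃) = 12.6 bar

P(NH₃) = 12.6 bar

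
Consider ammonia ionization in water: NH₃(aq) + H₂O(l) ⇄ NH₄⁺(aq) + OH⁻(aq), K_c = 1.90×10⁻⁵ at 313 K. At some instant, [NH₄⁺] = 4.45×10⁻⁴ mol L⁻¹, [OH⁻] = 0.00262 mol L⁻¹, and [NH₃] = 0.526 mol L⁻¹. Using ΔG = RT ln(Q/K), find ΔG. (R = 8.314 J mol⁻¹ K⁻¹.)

ΔG = -5.59 kJ/mol

(H₂O is a pure liquid — omitted from Q_c.)
Q_c = [NH₄⁺]·[OH⁻] / [NH₃] = (4.45×10⁻⁴)·(0.00262) / (0.526) = 2.22×10⁻⁶
ΔG = RT ln(Q_c/K_c) = (8.314 J mol⁻¹ K⁻¹)(313 K) × ln(2.22×10⁻⁶/1.90×10⁻⁵)
   = (2.602 kJ/mol)(-2.147) = -5.59 kJ/mol
ΔG < 0, so the forward reaction is spontaneous (proceeds forward).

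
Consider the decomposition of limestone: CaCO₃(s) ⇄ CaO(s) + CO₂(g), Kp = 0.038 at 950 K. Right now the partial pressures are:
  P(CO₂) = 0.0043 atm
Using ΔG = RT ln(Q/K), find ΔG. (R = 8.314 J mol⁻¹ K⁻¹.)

(CaCO₃, CaO are pure solids — omitted from Qp.)
Qp = P(CO₂) = 0.00430
ΔG = RT ln(Qp/Kp) = (8.314 J mol⁻¹ K⁻¹)(950 K) × ln(0.00430/0.038)
   = (7.898 kJ/mol)(-2.179) = -17.2 kJ/mol
ΔG < 0, so the forward reaction is spontaneous (proceeds forward).

ΔG = -17.2 kJ/mol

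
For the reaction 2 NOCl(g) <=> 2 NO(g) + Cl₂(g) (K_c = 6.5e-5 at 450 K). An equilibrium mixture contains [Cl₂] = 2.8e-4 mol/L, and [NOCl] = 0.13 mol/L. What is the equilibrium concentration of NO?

[NO] = 0.063 mol/L

At equilibrium, K_c = [NO]²·[Cl₂] / [NOCl]² = 6.5e-5.
([NO])²·(2.8e-4) / (0.13)² = 6.5e-5
[NO]² = 0.00392 ⇒ [NO] = 0.063 mol/L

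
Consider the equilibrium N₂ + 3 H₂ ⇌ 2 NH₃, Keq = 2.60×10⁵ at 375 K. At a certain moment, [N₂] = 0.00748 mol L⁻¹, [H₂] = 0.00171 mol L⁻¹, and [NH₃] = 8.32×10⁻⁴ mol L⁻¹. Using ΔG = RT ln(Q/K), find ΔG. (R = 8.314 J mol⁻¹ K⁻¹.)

Q = [NH₃]² / ([N₂]·[H₂]³) = (8.32×10⁻⁴)² / ((0.00748)·(0.00171)³) = 18500
ΔG = RT ln(Q/Keq) = (8.314 J mol⁻¹ K⁻¹)(375 K) × ln(18500/2.60×10⁵)
   = (3.118 kJ/mol)(-2.643) = -8.24 kJ/mol
ΔG < 0, so the forward reaction is spontaneous (proceeds forward).

ΔG = -8.24 kJ/mol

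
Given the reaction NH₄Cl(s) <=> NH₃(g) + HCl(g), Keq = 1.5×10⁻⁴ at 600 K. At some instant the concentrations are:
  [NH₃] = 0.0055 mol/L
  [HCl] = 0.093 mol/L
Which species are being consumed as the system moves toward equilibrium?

NH₃, HCl (products)

(NH₄Cl is a pure solid — omitted from Q.)
Q = [NH₃]·[HCl] = (0.0055)·(0.093) = 5.1×10⁻⁴
Q = 5.1×10⁻⁴ > Keq = 1.5×10⁻⁴: net reverse reaction.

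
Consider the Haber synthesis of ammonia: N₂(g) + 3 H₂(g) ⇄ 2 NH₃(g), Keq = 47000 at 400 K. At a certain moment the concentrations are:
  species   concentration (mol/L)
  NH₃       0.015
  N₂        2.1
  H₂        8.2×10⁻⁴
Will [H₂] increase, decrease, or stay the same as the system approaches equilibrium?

Q = [NH₃]² / ([N₂]·[H₂]³) = (0.015)² / ((2.1)·(8.2×10⁻⁴)³) = 1.9×10⁵
Q = 1.9×10⁵ > Keq = 47000: net reverse reaction.
H₂ is a reactant, so it increases.

increase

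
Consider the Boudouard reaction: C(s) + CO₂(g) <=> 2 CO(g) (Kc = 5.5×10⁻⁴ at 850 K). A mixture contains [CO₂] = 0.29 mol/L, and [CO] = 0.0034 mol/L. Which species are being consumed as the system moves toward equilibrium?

C, CO₂ (reactants)

(C is a pure solid — omitted from Qc.)
Qc = [CO]² / [CO₂] = (0.0034)² / (0.29) = 4.0×10⁻⁵
Qc = 4.0×10⁻⁵ < Kc = 5.5×10⁻⁴: net forward reaction.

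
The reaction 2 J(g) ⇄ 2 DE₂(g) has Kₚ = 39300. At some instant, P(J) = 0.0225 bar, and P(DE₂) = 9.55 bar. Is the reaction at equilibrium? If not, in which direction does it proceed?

Qₚ = P(DE₂)² / P(J)² = (9.55)² / (0.0225)² = 1.80×10⁵
Qₚ = 1.80×10⁵ > Kₚ = 39300, so the reverse reaction proceeds.

to the left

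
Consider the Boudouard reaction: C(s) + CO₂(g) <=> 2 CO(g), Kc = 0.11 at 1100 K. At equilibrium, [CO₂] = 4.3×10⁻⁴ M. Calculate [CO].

(C is a pure solid — omitted from Kc.)
At equilibrium, Kc = [CO]² / [CO₂] = 0.11.
([CO])² / (4.3×10⁻⁴) = 0.11
[CO]² = 4.73×10⁻⁵ ⇒ [CO] = 0.0069 M

[CO] = 0.0069 M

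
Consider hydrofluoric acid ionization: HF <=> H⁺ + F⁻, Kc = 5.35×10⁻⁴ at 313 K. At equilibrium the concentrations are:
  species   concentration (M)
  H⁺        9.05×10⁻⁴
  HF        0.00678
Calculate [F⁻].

[F⁻] = 0.00401 M

At equilibrium, Kc = [H⁺]·[F⁻] / [HF] = 5.35×10⁻⁴.
(9.05×10⁻⁴)·([F⁻]) / (0.00678) = 5.35×10⁻⁴
[F⁻] = 0.00401 M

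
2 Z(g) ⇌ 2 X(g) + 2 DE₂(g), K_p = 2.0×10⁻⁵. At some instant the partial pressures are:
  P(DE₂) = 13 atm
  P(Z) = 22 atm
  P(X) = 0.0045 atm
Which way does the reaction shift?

in the forward direction

Q_p = P(X)²·P(DE₂)² / P(Z)² = (0.0045)²·(13)² / (22)² = 7.1×10⁻⁶
Q_p = 7.1×10⁻⁶ < K_p = 2.0×10⁻⁵, so the forward reaction proceeds.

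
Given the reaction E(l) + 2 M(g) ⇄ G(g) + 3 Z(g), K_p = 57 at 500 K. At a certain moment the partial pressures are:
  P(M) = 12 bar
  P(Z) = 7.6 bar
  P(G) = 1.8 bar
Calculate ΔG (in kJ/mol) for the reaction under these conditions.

(E is a pure liquid — omitted from Q_p.)
Q_p = P(G)·P(Z)³ / P(M)² = (1.8)·(7.6)³ / (12)² = 5.49
ΔG = RT ln(Q_p/K_p) = (8.314 J mol⁻¹ K⁻¹)(500 K) × ln(5.49/57)
   = (4.157 kJ/mol)(-2.340) = -9.73 kJ/mol
ΔG < 0, so the forward reaction is spontaneous (proceeds forward).

ΔG = -9.73 kJ/mol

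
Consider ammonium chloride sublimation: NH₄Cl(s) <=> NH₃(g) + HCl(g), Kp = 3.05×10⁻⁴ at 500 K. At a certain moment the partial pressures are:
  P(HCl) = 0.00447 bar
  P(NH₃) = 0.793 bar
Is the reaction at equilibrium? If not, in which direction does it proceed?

reverse (toward reactants)

(NH₄Cl is a pure solid — omitted from Qp.)
Qp = P(NH₃)·P(HCl) = (0.793)·(0.00447) = 0.00354
Qp = 0.00354 > Kp = 3.05×10⁻⁴, so the reverse reaction proceeds.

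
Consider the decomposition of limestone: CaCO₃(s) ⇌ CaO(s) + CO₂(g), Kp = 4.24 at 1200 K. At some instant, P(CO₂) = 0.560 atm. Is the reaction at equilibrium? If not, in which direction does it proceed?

forward (toward products)

(CaCO₃, CaO are pure solids — omitted from Qp.)
Qp = P(CO₂) = 0.560
Qp = 0.560 < Kp = 4.24, so the forward reaction proceeds.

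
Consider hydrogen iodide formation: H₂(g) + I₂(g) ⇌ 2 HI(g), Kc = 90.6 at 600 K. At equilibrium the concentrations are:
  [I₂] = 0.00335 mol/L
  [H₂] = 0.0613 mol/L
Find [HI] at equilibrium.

At equilibrium, Kc = [HI]² / ([H₂]·[I₂]) = 90.6.
([HI])² / ((0.0613)·(0.00335)) = 90.6
[HI]² = 0.0186 ⇒ [HI] = 0.136 mol/L

[HI] = 0.136 mol/L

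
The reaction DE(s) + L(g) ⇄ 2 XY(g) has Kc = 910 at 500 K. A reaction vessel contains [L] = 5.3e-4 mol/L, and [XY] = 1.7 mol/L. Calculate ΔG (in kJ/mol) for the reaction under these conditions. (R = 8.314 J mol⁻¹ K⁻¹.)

(DE is a pure solid — omitted from Qc.)
Qc = [XY]² / [L] = (1.7)² / (5.3e-4) = 5450
ΔG = RT ln(Qc/Kc) = (8.314 J mol⁻¹ K⁻¹)(500 K) × ln(5450/910)
   = (4.157 kJ/mol)(1.790) = 7.44 kJ/mol
ΔG > 0, so the forward reaction is non-spontaneous (proceeds in reverse).

ΔG = 7.44 kJ/mol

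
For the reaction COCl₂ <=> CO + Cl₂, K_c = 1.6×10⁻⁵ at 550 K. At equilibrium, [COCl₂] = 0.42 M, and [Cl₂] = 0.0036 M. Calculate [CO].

At equilibrium, K_c = [CO]·[Cl₂] / [COCl₂] = 1.6×10⁻⁵.
([CO])·(0.0036) / (0.42) = 1.6×10⁻⁵
[CO] = 0.00187 = 0.0019 M

[CO] = 0.0019 M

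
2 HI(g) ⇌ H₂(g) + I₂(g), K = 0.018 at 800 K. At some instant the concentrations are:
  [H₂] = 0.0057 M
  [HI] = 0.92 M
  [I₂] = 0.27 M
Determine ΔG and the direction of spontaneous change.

Q = [H₂]·[I₂] / [HI]² = (0.0057)·(0.27) / (0.92)² = 0.00182
ΔG = RT ln(Q/K) = (8.314 J mol⁻¹ K⁻¹)(800 K) × ln(0.00182/0.018)
   = (6.651 kJ/mol)(-2.292) = -15.2 kJ/mol
ΔG < 0, so the forward reaction is spontaneous (proceeds forward).

ΔG = -15.2 kJ/mol; the forward reaction is spontaneous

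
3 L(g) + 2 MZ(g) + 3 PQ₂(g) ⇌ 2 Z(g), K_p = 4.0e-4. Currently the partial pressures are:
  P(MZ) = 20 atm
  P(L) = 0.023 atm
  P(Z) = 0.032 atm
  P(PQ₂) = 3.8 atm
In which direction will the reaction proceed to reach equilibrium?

Q_p = P(Z)² / (P(L)³·P(MZ)²·P(PQ₂)³) = (0.032)² / ((0.023)³·(20)²·(3.8)³) = 0.0038
Q_p = 0.0038 > K_p = 4.0e-4, so the reverse reaction proceeds.

reverse (toward reactants)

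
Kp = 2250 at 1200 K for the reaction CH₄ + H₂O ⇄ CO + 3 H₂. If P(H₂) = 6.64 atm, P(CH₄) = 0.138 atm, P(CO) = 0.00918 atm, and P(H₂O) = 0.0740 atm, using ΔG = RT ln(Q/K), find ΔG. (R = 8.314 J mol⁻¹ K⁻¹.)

Qp = P(CO)·P(H₂)³ / (P(CH₄)·P(H₂O)) = (0.00918)·(6.64)³ / ((0.138)·(0.0740)) = 263
ΔG = RT ln(Qp/Kp) = (8.314 J mol⁻¹ K⁻¹)(1200 K) × ln(263/2250)
   = (9.977 kJ/mol)(-2.147) = -21.4 kJ/mol
ΔG < 0, so the forward reaction is spontaneous (proceeds forward).

ΔG = -21.4 kJ/mol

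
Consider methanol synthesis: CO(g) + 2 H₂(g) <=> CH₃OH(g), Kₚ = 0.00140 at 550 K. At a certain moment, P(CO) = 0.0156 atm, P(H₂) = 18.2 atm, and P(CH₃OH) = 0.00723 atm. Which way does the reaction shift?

Qₚ = P(CH₃OH) / (P(CO)·P(H₂)²) = (0.00723) / ((0.0156)·(18.2)²) = 0.00140
Qₚ = 0.00140 = Kₚ, so the system is already at equilibrium.

neither direction; the system is at equilibrium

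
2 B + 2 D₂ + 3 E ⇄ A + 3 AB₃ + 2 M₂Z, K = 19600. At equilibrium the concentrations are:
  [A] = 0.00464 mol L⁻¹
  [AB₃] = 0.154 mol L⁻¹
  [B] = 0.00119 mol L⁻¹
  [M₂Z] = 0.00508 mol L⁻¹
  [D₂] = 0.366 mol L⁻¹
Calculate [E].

[E] = 0.00490 mol L⁻¹

At equilibrium, K = [A]·[AB₃]³·[M₂Z]² / ([B]²·[D₂]²·[E]³) = 19600.
(0.00464)·(0.154)³·(0.00508)² / ((0.00119)²·(0.366)²·([E])³) = 19600
[E]³ = 1.18×10⁻⁷ ⇒ [E] = 0.00490 mol L⁻¹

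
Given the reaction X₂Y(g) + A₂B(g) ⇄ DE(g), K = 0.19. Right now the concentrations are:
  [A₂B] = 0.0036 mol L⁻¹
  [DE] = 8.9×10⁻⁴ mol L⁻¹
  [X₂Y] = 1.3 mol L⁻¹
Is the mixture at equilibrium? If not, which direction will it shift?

Q = [DE] / ([X₂Y]·[A₂B]) = (8.9×10⁻⁴) / ((1.3)·(0.0036)) = 0.19
Q = 0.19 = K; the system is at equilibrium.

yes, at equilibrium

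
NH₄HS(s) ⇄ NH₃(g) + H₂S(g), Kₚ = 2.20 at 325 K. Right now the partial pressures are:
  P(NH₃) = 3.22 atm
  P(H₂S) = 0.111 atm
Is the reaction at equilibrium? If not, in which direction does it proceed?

(NH₄HS is a pure solid — omitted from Qₚ.)
Qₚ = P(NH₃)·P(H₂S) = (3.22)·(0.111) = 0.357
Qₚ = 0.357 < Kₚ = 2.20, so the forward reaction proceeds.

toward products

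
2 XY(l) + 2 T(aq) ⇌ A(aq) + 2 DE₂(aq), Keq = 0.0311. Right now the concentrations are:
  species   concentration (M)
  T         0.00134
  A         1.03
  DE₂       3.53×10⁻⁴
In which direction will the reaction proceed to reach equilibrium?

(XY is a pure liquid — omitted from Q.)
Q = [A]·[DE₂]² / [T]² = (1.03)·(3.53×10⁻⁴)² / (0.00134)² = 0.0715
Q = 0.0715 > Keq = 0.0311, so the reverse reaction proceeds.

toward reactants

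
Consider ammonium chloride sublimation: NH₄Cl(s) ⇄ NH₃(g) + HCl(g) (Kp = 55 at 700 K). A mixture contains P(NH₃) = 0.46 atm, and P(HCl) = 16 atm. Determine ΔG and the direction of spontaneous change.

ΔG = -11.7 kJ/mol; the forward reaction is spontaneous

(NH₄Cl is a pure solid — omitted from Qp.)
Qp = P(NH₃)·P(HCl) = (0.46)·(16) = 7.36
ΔG = RT ln(Qp/Kp) = (8.314 J mol⁻¹ K⁻¹)(700 K) × ln(7.36/55)
   = (5.820 kJ/mol)(-2.011) = -11.7 kJ/mol
ΔG < 0, so the forward reaction is spontaneous (proceeds forward).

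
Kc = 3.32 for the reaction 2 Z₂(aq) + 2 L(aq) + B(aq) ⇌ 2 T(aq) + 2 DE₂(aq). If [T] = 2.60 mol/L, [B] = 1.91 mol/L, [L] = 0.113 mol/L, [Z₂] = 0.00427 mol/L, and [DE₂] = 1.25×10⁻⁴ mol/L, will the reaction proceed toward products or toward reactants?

Qc = [T]²·[DE₂]² / ([Z₂]²·[L]²·[B]) = (2.60)²·(1.25×10⁻⁴)² / ((0.00427)²·(0.113)²·(1.91)) = 0.238
Qc = 0.238 < Kc = 3.32, so the forward reaction proceeds.

toward products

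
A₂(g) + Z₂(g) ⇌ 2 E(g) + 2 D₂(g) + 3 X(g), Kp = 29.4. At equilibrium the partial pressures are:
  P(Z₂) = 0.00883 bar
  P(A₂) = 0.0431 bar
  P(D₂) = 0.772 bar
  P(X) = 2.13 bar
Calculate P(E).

P(E) = 0.0441 bar

At equilibrium, Kp = P(E)²·P(D₂)²·P(X)³ / (P(A₂)·P(Z₂)) = 29.4.
(P(E))²·(0.772)²·(2.13)³ / ((0.0431)·(0.00883)) = 29.4
P(E)² = 0.00194 ⇒ P(E) = 0.0441 bar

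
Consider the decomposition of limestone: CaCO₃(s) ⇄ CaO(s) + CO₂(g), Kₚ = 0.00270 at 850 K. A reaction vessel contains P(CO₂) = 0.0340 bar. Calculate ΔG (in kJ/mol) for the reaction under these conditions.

ΔG = 17.9 kJ/mol

(CaCO₃, CaO are pure solids — omitted from Qₚ.)
Qₚ = P(CO₂) = 0.0340
ΔG = RT ln(Qₚ/Kₚ) = (8.314 J mol⁻¹ K⁻¹)(850 K) × ln(0.0340/0.00270)
   = (7.067 kJ/mol)(2.533) = 17.9 kJ/mol
ΔG > 0, so the forward reaction is non-spontaneous (proceeds in reverse).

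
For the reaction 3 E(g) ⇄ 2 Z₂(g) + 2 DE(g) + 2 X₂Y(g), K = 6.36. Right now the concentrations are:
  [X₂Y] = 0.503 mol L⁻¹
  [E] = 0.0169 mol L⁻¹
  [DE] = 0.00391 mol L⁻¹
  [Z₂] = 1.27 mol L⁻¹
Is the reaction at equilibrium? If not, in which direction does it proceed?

toward products

Q = [Z₂]²·[DE]²·[X₂Y]² / [E]³ = (1.27)²·(0.00391)²·(0.503)² / (0.0169)³ = 1.29
Q = 1.29 < K = 6.36, so the forward reaction proceeds.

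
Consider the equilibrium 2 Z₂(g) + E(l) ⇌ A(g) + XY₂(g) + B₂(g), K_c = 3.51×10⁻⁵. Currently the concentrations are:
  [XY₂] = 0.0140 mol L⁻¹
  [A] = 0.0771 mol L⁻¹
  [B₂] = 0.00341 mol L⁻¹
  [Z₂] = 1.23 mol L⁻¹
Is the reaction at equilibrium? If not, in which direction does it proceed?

forward (toward products)

(E is a pure liquid — omitted from Q_c.)
Q_c = [A]·[XY₂]·[B₂] / [Z₂]² = (0.0771)·(0.0140)·(0.00341) / (1.23)² = 2.43×10⁻⁶
Q_c = 2.43×10⁻⁶ < K_c = 3.51×10⁻⁵, so the forward reaction proceeds.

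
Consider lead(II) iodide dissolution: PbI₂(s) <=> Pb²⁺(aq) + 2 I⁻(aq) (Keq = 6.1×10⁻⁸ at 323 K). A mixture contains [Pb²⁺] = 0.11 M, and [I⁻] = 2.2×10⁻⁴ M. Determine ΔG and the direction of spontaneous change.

ΔG = -6.55 kJ/mol; the forward reaction is spontaneous

(PbI₂ is a pure solid — omitted from Q.)
Q = [Pb²⁺]·[I⁻]² = (0.11)·(2.2×10⁻⁴)² = 5.32×10⁻⁹
ΔG = RT ln(Q/Keq) = (8.314 J mol⁻¹ K⁻¹)(323 K) × ln(5.32×10⁻⁹/6.1×10⁻⁸)
   = (2.685 kJ/mol)(-2.439) = -6.55 kJ/mol
ΔG < 0, so the forward reaction is spontaneous (proceeds forward).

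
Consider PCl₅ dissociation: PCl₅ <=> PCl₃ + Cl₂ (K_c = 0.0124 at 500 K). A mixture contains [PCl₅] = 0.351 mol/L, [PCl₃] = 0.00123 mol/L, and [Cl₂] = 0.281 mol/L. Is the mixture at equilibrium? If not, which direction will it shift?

no; Q < K, reaction proceeds forward

Q_c = [PCl₃]·[Cl₂] / [PCl₅] = (0.00123)·(0.281) / (0.351) = 9.85e-4
Q_c = 9.85e-4 < K_c = 0.0124: net forward reaction.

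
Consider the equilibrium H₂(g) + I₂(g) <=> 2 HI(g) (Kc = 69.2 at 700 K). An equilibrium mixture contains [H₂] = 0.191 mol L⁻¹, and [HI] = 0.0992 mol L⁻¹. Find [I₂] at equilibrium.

At equilibrium, Kc = [HI]² / ([H₂]·[I₂]) = 69.2.
(0.0992)² / ((0.191)·([I₂])) = 69.2
[I₂] = 7.45e-4 mol L⁻¹

[I₂] = 7.45e-4 mol L⁻¹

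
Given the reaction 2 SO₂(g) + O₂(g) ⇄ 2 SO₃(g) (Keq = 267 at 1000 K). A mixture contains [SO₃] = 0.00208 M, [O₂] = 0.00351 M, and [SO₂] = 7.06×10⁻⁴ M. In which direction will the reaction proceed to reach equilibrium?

Q = [SO₃]² / ([SO₂]²·[O₂]) = (0.00208)² / ((7.06×10⁻⁴)²·(0.00351)) = 2470
Q = 2470 > Keq = 267, so the reverse reaction proceeds.

to the left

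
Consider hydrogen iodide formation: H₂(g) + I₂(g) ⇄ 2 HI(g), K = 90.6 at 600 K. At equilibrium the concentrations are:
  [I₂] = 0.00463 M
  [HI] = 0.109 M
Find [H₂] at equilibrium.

[H₂] = 0.0283 M

At equilibrium, K = [HI]² / ([H₂]·[I₂]) = 90.6.
(0.109)² / (([H₂])·(0.00463)) = 90.6
[H₂] = 0.0283 M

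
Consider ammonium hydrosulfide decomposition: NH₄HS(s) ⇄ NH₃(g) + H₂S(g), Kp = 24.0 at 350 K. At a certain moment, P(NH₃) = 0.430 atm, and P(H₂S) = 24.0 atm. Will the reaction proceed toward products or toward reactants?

(NH₄HS is a pure solid — omitted from Qp.)
Qp = P(NH₃)·P(H₂S) = (0.430)·(24.0) = 10.3
Qp = 10.3 < Kp = 24.0, so the forward reaction proceeds.

in the forward direction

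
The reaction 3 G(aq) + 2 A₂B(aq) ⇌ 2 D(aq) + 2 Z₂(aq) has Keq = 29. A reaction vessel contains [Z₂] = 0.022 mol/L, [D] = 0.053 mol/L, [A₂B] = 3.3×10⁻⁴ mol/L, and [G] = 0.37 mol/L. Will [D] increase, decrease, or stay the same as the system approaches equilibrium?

decrease

Q = [D]²·[Z₂]² / ([G]³·[A₂B]²) = (0.053)²·(0.022)² / ((0.37)³·(3.3×10⁻⁴)²) = 250
Q = 250 > Keq = 29: net reverse reaction.
D is a product, so it decreases.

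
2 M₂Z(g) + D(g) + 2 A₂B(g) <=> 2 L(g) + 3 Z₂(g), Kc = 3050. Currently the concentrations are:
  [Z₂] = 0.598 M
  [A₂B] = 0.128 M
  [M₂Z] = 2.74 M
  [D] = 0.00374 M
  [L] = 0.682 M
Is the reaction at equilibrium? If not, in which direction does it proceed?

to the right

Qc = [L]²·[Z₂]³ / ([M₂Z]²·[D]·[A₂B]²) = (0.682)²·(0.598)³ / ((2.74)²·(0.00374)·(0.128)²) = 216
Qc = 216 < Kc = 3050, so the forward reaction proceeds.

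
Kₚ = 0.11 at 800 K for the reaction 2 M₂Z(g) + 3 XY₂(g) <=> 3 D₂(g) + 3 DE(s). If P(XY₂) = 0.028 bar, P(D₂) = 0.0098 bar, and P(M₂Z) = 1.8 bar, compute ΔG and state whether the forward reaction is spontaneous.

(DE is a pure solid — omitted from Qₚ.)
Qₚ = P(D₂)³ / (P(M₂Z)²·P(XY₂)³) = (0.0098)³ / ((1.8)²·(0.028)³) = 0.0132
ΔG = RT ln(Qₚ/Kₚ) = (8.314 J mol⁻¹ K⁻¹)(800 K) × ln(0.0132/0.11)
   = (6.651 kJ/mol)(-2.120) = -14.1 kJ/mol
ΔG < 0, so the forward reaction is spontaneous (proceeds forward).

ΔG = -14.1 kJ/mol; the forward reaction is spontaneous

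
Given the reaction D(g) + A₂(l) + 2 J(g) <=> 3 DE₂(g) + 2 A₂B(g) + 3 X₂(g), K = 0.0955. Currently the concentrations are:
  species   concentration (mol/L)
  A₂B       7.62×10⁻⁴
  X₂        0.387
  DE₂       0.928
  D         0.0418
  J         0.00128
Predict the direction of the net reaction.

reverse (toward reactants)

(A₂ is a pure liquid — omitted from Q.)
Q = [DE₂]³·[A₂B]²·[X₂]³ / ([D]·[J]²) = (0.928)³·(7.62×10⁻⁴)²·(0.387)³ / ((0.0418)·(0.00128)²) = 0.393
Q = 0.393 > K = 0.0955, so the reverse reaction proceeds.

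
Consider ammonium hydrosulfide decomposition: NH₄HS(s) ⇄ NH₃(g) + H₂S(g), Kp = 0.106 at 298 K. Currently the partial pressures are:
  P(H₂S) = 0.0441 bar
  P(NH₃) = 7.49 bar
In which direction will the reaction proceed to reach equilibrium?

reverse (toward reactants)

(NH₄HS is a pure solid — omitted from Qp.)
Qp = P(NH₃)·P(H₂S) = (7.49)·(0.0441) = 0.330
Qp = 0.330 > Kp = 0.106, so the reverse reaction proceeds.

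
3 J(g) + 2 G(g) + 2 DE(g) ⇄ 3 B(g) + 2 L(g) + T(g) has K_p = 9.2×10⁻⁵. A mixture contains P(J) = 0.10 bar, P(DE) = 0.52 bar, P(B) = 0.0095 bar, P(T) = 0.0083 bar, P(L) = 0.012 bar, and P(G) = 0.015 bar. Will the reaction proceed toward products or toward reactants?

Q_p = P(B)³·P(L)²·P(T) / (P(J)³·P(G)²·P(DE)²) = (0.0095)³·(0.012)²·(0.0083) / ((0.10)³·(0.015)²·(0.52)²) = 1.7×10⁻⁵
Q_p = 1.7×10⁻⁵ < K_p = 9.2×10⁻⁵, so the forward reaction proceeds.

toward products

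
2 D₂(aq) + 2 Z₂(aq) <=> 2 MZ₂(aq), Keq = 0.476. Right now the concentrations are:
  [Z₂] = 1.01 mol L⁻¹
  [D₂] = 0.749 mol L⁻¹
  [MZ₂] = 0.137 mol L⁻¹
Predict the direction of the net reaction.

in the forward direction

Q = [MZ₂]² / ([D₂]²·[Z₂]²) = (0.137)² / ((0.749)²·(1.01)²) = 0.0328
Q = 0.0328 < Keq = 0.476, so the forward reaction proceeds.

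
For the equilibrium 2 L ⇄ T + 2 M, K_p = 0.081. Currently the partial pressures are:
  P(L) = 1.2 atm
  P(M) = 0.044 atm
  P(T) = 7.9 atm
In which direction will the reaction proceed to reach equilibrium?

Q_p = P(T)·P(M)² / P(L)² = (7.9)·(0.044)² / (1.2)² = 0.011
Q_p = 0.011 < K_p = 0.081, so the forward reaction proceeds.

in the forward direction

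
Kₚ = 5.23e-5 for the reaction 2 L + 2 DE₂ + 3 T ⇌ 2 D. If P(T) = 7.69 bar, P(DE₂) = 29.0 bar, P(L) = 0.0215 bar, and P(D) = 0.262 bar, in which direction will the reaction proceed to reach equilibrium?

Qₚ = P(D)² / (P(L)²·P(DE₂)²·P(T)³) = (0.262)² / ((0.0215)²·(29.0)²·(7.69)³) = 3.88e-4
Qₚ = 3.88e-4 > Kₚ = 5.23e-5, so the reverse reaction proceeds.

to the left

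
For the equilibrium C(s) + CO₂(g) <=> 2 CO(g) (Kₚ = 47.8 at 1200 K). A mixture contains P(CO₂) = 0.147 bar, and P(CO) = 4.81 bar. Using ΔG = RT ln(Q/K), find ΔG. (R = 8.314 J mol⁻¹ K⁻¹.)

(C is a pure solid — omitted from Qₚ.)
Qₚ = P(CO)² / P(CO₂) = (4.81)² / (0.147) = 157
ΔG = RT ln(Qₚ/Kₚ) = (8.314 J mol⁻¹ K⁻¹)(1200 K) × ln(157/47.8)
   = (9.977 kJ/mol)(1.189) = 11.9 kJ/mol
ΔG > 0, so the forward reaction is non-spontaneous (proceeds in reverse).

ΔG = 11.9 kJ/mol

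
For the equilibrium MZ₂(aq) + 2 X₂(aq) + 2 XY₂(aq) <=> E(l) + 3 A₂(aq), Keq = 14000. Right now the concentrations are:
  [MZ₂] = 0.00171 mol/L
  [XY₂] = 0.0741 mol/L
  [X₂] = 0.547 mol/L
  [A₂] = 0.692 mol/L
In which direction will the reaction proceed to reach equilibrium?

reverse (toward reactants)

(E is a pure liquid — omitted from Q.)
Q = [A₂]³ / ([MZ₂]·[X₂]²·[XY₂]²) = (0.692)³ / ((0.00171)·(0.547)²·(0.0741)²) = 1.18e5
Q = 1.18e5 > Keq = 14000, so the reverse reaction proceeds.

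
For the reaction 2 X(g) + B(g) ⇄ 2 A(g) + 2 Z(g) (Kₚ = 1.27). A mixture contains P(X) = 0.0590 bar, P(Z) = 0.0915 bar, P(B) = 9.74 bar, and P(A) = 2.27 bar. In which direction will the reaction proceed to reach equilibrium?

Qₚ = P(A)²·P(Z)² / (P(X)²·P(B)) = (2.27)²·(0.0915)² / ((0.0590)²·(9.74)) = 1.27
Qₚ = 1.27 = Kₚ, so the system is already at equilibrium.

neither direction; the system is at equilibrium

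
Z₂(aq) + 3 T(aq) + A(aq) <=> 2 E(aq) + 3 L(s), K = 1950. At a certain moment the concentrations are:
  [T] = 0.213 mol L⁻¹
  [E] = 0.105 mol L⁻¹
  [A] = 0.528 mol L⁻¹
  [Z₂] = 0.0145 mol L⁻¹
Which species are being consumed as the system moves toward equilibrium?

(L is a pure solid — omitted from Q.)
Q = [E]² / ([Z₂]·[T]³·[A]) = (0.105)² / ((0.0145)·(0.213)³·(0.528)) = 149
Q = 149 < K = 1950: net forward reaction.

Z₂, T, A (reactants)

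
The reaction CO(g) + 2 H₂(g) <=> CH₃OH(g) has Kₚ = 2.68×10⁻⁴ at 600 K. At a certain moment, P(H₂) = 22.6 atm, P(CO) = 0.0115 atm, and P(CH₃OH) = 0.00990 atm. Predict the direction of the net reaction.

Qₚ = P(CH₃OH) / (P(CO)·P(H₂)²) = (0.00990) / ((0.0115)·(22.6)²) = 0.00169
Qₚ = 0.00169 > Kₚ = 2.68×10⁻⁴, so the reverse reaction proceeds.

to the left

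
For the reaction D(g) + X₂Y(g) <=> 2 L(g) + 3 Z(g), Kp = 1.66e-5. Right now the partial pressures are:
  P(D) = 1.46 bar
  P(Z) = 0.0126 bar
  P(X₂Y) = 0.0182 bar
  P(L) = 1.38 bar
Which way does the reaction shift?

Qp = P(L)²·P(Z)³ / (P(D)·P(X₂Y)) = (1.38)²·(0.0126)³ / ((1.46)·(0.0182)) = 1.43e-4
Qp = 1.43e-4 > Kp = 1.66e-5, so the reverse reaction proceeds.

reverse (toward reactants)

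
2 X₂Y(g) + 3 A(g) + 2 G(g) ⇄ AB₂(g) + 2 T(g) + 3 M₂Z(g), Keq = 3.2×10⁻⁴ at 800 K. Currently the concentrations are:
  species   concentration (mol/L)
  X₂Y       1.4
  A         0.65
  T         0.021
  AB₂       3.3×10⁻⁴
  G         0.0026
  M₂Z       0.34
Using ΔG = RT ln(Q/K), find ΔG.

ΔG = 10.6 kJ/mol

Q = [AB₂]·[T]²·[M₂Z]³ / ([X₂Y]²·[A]³·[G]²) = (3.3×10⁻⁴)·(0.021)²·(0.34)³ / ((1.4)²·(0.65)³·(0.0026)²) = 0.00157
ΔG = RT ln(Q/Keq) = (8.314 J mol⁻¹ K⁻¹)(800 K) × ln(0.00157/3.2×10⁻⁴)
   = (6.651 kJ/mol)(1.591) = 10.6 kJ/mol
ΔG > 0, so the forward reaction is non-spontaneous (proceeds in reverse).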